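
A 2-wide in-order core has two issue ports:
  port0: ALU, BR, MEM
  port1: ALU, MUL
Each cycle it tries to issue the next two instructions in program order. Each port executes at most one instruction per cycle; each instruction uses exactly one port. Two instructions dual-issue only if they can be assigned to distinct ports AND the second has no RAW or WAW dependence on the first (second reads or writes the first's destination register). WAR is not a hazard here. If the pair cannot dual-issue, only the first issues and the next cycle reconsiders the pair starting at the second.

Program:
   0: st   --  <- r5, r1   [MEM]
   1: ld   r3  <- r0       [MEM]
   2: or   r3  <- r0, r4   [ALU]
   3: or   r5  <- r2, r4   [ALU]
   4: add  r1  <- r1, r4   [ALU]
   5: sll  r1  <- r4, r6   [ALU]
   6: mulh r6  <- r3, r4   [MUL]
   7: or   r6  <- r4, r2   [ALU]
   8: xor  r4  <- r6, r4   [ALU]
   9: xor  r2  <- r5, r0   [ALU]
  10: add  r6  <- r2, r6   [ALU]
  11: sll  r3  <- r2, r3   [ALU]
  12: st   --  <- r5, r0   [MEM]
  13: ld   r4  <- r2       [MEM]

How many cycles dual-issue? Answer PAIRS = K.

  cy0 -> i0 (st) no-port MEM/MEM
  cy1 -> i1 (ld) WAW r3
  cy2 -> i2+i3 (or;or) 2-wide
  cy3 -> i4 (add) WAW r1
  cy4 -> i5+i6 (sll;mulh) 2-wide
  cy5 -> i7 (or) RAW r6
  cy6 -> i8+i9 (xor;xor) 2-wide
  cy7 -> i10+i11 (add;sll) 2-wide
  cy8 -> i12 (st) no-port MEM/MEM
  cy9 -> i13 (ld) tail

PAIRS = 4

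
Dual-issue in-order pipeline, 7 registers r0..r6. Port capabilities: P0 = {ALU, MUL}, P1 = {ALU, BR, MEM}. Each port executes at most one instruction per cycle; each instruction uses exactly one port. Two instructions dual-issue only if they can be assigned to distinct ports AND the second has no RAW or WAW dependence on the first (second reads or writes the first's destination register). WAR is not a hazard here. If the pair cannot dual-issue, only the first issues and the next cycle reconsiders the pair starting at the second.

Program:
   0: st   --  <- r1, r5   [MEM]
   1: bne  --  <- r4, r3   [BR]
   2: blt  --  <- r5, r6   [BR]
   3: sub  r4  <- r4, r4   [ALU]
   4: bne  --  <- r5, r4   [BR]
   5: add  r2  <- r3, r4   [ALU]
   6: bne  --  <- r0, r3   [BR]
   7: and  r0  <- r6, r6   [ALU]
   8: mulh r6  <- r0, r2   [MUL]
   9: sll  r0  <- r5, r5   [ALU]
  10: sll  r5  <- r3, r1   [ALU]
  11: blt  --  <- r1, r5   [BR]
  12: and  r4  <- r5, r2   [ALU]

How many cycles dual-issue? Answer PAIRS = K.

PAIRS = 5

c0: i0 st  no-port MEM/BR
c1: i1 bne  no-port BR/BR
c2: i2/i3 blt/sub  pair
c3: i4/i5 bne/add  pair
c4: i6/i7 bne/and  pair
c5: i8/i9 mulh/sll  pair
c6: i10 sll  RAW r5
c7: i11/i12 blt/and  pair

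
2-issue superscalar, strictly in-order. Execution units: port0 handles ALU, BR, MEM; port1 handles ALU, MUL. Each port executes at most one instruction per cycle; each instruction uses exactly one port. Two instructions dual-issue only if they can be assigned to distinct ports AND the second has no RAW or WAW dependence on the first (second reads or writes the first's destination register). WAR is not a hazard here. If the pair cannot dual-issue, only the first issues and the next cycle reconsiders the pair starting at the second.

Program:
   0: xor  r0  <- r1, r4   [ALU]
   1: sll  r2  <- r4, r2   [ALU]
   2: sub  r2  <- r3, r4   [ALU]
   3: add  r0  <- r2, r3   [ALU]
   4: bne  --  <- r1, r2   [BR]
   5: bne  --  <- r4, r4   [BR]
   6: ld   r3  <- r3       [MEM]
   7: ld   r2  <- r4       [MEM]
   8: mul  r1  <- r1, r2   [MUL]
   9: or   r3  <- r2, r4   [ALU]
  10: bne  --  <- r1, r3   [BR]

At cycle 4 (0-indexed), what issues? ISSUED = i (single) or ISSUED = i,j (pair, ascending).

ISSUED = 6

0. xor+sll @i0/i1  | dual
1. sub @i2  | RAW r2
2. add+bne @i3/i4  | dual
3. bne @i5  | no-port BR/MEM
4. ld @i6  | no-port MEM/MEM
5. ld @i7  | RAW r2
6. mul+or @i8/i9  | dual
7. bne @i10  | tail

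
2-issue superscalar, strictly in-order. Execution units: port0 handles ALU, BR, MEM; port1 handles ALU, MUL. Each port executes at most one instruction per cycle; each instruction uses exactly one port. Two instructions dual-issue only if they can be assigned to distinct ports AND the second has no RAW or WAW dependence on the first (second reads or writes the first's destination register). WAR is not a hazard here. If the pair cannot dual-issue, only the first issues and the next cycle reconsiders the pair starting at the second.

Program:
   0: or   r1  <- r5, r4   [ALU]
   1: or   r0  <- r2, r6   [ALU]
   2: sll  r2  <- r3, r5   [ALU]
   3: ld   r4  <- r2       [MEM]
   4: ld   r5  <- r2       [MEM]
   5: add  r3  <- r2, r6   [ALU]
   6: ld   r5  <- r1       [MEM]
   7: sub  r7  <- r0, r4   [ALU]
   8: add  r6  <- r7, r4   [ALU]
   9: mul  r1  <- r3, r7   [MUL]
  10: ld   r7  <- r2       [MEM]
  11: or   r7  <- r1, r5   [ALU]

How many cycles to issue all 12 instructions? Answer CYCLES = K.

CYCLES = 8

[0] i0+i1  or+or  -- 2-wide
[1] i2  sll  -- RAW r2
[2] i3  ld  -- no-port MEM/MEM
[3] i4+i5  ld+add  -- 2-wide
[4] i6+i7  ld+sub  -- 2-wide
[5] i8+i9  add+mul  -- 2-wide
[6] i10  ld  -- WAW r7
[7] i11  or  -- tail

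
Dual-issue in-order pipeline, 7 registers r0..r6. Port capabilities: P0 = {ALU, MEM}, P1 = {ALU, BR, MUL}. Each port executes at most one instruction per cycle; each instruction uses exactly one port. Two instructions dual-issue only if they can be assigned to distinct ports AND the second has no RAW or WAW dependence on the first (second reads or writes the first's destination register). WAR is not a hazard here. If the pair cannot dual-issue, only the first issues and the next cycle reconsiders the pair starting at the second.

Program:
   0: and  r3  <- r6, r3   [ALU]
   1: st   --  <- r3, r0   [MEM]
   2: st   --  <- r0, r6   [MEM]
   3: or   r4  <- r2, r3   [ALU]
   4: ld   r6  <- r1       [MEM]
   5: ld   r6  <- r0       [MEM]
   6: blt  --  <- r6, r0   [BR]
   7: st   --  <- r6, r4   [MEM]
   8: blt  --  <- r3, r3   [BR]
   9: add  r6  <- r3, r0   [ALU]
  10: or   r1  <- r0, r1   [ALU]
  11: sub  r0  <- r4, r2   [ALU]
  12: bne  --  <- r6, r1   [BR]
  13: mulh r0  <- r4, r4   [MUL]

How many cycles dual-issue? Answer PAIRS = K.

[0] i0  and.ALU  -- RAW r3
[1] i1  st.MEM  -- no-port MEM/MEM
[2] i2+i3  st.MEM or.ALU  -- 2-wide
[3] i4  ld.MEM  -- no-port MEM/MEM
[4] i5  ld.MEM  -- RAW r6
[5] i6+i7  blt.BR st.MEM  -- 2-wide
[6] i8+i9  blt.BR add.ALU  -- 2-wide
[7] i10+i11  or.ALU sub.ALU  -- 2-wide
[8] i12  bne.BR  -- no-port BR/MUL
[9] i13  mulh.MUL  -- tail

PAIRS = 4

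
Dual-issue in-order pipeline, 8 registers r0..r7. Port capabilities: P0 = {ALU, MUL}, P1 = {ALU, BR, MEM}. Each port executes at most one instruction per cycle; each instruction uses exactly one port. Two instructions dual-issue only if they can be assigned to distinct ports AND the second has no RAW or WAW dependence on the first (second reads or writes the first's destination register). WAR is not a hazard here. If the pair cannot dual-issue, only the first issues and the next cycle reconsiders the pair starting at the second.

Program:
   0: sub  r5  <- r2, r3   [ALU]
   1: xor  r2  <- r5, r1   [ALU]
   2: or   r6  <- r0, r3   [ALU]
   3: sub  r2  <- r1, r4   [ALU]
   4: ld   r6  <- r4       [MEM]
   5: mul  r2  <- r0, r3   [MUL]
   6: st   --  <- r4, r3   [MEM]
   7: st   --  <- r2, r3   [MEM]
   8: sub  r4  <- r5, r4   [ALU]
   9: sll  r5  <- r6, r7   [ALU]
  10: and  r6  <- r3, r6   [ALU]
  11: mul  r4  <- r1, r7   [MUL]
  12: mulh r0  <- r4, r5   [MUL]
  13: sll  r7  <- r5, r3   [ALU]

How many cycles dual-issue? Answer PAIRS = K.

PAIRS = 6

t=0 i0:sub ; RAW r5
t=1 i1,i2:xor/or ; pair
t=2 i3,i4:sub/ld ; pair
t=3 i5,i6:mul/st ; pair
t=4 i7,i8:st/sub ; pair
t=5 i9,i10:sll/and ; pair
t=6 i11:mul ; no-port MUL/MUL
t=7 i12,i13:mulh/sll ; pair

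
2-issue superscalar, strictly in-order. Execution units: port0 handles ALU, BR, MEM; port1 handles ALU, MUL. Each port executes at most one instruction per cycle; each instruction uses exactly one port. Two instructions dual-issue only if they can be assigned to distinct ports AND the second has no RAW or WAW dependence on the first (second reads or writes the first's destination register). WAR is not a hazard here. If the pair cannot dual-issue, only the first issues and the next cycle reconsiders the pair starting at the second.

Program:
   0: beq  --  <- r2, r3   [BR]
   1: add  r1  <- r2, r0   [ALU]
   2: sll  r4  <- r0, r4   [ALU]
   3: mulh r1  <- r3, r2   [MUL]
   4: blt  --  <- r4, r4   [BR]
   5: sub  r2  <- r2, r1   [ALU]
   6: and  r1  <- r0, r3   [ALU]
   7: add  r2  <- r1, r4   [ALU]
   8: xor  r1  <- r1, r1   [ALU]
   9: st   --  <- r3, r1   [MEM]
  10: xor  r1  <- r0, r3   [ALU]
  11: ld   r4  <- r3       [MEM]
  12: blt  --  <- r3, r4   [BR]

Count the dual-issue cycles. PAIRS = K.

PAIRS = 5

#0 head=0: beq.BR/add.ALU i0,i1 2-wide
#1 head=2: sll.ALU/mulh.MUL i2,i3 2-wide
#2 head=4: blt.BR/sub.ALU i4,i5 2-wide
#3 head=6: and.ALU i6 RAW r1
#4 head=7: add.ALU/xor.ALU i7,i8 2-wide
#5 head=9: st.MEM/xor.ALU i9,i10 2-wide
#6 head=11: ld.MEM i11 no-port MEM/BR
#7 head=12: blt.BR i12 tail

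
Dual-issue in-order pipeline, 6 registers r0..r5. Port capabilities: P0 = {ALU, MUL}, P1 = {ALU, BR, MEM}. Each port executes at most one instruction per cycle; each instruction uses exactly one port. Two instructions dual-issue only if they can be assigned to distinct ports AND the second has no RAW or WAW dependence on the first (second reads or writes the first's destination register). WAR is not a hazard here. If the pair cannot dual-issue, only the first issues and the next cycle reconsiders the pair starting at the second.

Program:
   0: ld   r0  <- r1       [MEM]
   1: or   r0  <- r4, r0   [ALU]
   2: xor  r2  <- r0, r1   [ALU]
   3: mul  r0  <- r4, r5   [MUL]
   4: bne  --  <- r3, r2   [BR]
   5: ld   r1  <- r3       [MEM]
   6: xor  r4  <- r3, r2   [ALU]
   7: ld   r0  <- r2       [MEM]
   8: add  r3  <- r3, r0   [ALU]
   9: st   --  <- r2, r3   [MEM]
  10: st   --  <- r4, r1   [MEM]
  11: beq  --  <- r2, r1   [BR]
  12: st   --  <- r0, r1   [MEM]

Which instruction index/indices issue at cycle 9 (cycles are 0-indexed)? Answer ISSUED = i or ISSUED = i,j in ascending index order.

ISSUED = 11

t=0 i0:ld.MEM ; RAW+WAW r0
t=1 i1:or.ALU ; RAW r0
t=2 i2,i3:xor.ALU;mul.MUL ; pair
t=3 i4:bne.BR ; no-port BR/MEM
t=4 i5,i6:ld.MEM;xor.ALU ; pair
t=5 i7:ld.MEM ; RAW r0
t=6 i8:add.ALU ; RAW r3
t=7 i9:st.MEM ; no-port MEM/MEM
t=8 i10:st.MEM ; no-port MEM/BR
t=9 i11:beq.BR ; no-port BR/MEM
t=10 i12:st.MEM ; tail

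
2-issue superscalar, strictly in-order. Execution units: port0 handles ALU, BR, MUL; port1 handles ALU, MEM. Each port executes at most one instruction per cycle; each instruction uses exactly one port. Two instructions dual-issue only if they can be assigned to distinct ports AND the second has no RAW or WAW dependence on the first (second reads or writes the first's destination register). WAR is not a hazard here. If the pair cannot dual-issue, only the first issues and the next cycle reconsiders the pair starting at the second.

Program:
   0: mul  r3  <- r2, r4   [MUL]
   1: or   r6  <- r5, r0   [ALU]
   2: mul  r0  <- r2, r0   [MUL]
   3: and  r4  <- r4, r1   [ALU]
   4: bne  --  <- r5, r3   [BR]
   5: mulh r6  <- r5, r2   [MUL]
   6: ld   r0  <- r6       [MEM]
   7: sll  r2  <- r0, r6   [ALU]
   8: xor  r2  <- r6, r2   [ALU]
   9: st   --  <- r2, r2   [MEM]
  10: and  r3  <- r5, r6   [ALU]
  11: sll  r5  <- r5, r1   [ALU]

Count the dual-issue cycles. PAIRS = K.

PAIRS = 3

0. mul;or @i0,i1  | 2-wide
1. mul;and @i2,i3  | 2-wide
2. bne @i4  | no-port BR/MUL
3. mulh @i5  | RAW r6
4. ld @i6  | RAW r0
5. sll @i7  | RAW+WAW r2
6. xor @i8  | RAW r2
7. st;and @i9,i10  | 2-wide
8. sll @i11  | tail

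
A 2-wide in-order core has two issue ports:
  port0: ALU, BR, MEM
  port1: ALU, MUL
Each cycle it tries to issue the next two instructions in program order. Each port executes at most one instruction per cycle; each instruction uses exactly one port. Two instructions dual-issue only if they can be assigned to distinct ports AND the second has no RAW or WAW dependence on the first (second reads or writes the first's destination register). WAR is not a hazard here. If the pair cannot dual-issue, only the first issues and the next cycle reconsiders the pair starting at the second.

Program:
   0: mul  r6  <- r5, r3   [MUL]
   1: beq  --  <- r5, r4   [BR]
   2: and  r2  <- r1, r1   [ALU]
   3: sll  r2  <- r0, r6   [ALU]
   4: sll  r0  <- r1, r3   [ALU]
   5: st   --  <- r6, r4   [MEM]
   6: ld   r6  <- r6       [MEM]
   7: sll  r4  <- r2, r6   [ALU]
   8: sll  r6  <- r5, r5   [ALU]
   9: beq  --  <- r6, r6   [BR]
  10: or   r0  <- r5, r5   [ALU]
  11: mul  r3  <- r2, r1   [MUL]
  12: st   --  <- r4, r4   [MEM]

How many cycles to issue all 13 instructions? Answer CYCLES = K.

c0: i0&i1 mul.MUL/beq.BR  pair
c1: i2 and.ALU  WAW r2
c2: i3&i4 sll.ALU/sll.ALU  pair
c3: i5 st.MEM  no-port MEM/MEM
c4: i6 ld.MEM  RAW r6
c5: i7&i8 sll.ALU/sll.ALU  pair
c6: i9&i10 beq.BR/or.ALU  pair
c7: i11&i12 mul.MUL/st.MEM  pair

CYCLES = 8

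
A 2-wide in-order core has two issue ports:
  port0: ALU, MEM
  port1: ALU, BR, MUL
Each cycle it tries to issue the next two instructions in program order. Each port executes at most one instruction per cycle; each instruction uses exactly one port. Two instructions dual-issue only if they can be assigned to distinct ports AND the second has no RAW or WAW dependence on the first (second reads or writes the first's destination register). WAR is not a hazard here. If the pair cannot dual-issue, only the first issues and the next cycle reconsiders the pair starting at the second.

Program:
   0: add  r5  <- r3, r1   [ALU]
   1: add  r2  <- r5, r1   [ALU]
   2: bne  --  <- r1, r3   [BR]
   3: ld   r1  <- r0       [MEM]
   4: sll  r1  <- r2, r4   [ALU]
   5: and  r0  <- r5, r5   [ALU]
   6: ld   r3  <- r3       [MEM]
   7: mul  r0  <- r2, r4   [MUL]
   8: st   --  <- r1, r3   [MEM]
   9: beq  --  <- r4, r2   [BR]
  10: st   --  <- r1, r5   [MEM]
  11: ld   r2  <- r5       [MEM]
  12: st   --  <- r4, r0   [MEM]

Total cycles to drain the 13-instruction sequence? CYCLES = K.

c0: i0 add  RAW r5
c1: i1/i2 add bne  2-wide
c2: i3 ld  WAW r1
c3: i4/i5 sll and  2-wide
c4: i6/i7 ld mul  2-wide
c5: i8/i9 st beq  2-wide
c6: i10 st  no-port MEM/MEM
c7: i11 ld  no-port MEM/MEM
c8: i12 st  tail

CYCLES = 9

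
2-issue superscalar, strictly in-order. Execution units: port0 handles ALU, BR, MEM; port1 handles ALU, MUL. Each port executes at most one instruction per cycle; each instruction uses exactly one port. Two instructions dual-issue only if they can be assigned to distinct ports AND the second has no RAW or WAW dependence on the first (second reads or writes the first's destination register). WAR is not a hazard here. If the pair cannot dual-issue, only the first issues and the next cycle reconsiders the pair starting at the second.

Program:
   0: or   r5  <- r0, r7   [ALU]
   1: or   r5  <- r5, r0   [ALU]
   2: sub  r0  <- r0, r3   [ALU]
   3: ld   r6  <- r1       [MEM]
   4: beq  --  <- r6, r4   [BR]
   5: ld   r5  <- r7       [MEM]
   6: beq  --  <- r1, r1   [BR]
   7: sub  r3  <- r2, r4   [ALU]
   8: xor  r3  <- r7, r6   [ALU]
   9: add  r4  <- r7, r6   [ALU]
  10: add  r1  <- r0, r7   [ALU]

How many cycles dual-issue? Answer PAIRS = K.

t=0 i0:or.ALU ; RAW+WAW r5
t=1 i1,i2:or.ALU;sub.ALU ; 2-wide
t=2 i3:ld.MEM ; no-port MEM/BR
t=3 i4:beq.BR ; no-port BR/MEM
t=4 i5:ld.MEM ; no-port MEM/BR
t=5 i6,i7:beq.BR;sub.ALU ; 2-wide
t=6 i8,i9:xor.ALU;add.ALU ; 2-wide
t=7 i10:add.ALU ; tail

PAIRS = 3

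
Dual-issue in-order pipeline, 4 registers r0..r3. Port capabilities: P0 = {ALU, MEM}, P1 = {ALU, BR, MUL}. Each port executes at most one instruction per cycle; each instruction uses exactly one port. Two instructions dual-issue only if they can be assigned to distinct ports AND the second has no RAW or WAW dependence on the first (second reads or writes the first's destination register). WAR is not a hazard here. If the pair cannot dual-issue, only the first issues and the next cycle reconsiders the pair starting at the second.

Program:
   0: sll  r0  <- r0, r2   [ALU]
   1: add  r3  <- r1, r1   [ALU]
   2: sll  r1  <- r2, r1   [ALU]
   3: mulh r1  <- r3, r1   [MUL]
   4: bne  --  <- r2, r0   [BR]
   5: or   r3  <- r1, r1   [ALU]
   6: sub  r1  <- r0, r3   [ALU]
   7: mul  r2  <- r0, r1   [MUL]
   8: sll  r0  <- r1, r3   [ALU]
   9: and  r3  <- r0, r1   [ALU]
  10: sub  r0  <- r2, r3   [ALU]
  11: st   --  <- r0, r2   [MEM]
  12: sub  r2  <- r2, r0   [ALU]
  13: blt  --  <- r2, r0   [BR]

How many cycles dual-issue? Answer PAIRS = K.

PAIRS = 4

t=0 i0&i1:sll.ALU/add.ALU ; dual
t=1 i2:sll.ALU ; RAW+WAW r1
t=2 i3:mulh.MUL ; no-port MUL/BR
t=3 i4&i5:bne.BR/or.ALU ; dual
t=4 i6:sub.ALU ; RAW r1
t=5 i7&i8:mul.MUL/sll.ALU ; dual
t=6 i9:and.ALU ; RAW r3
t=7 i10:sub.ALU ; RAW r0
t=8 i11&i12:st.MEM/sub.ALU ; dual
t=9 i13:blt.BR ; tail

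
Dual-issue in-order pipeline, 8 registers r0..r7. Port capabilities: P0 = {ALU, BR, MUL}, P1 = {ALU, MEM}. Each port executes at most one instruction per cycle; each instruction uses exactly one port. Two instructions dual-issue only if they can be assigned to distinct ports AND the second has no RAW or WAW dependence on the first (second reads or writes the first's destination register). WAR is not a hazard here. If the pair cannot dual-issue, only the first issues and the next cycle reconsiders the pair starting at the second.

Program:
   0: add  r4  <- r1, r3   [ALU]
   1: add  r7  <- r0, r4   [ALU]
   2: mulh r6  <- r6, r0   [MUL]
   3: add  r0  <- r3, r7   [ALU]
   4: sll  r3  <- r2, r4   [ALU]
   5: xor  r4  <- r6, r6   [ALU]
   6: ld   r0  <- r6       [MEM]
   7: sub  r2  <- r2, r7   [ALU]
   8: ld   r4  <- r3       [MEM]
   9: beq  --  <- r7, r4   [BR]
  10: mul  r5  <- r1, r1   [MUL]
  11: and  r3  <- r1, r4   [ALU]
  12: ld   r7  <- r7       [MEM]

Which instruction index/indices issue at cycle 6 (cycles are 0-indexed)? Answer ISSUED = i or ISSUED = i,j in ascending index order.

ISSUED = 10,11

[0] i0  add.ALU  -- RAW r4
[1] i1+i2  add.ALU mulh.MUL  -- 2-wide
[2] i3+i4  add.ALU sll.ALU  -- 2-wide
[3] i5+i6  xor.ALU ld.MEM  -- 2-wide
[4] i7+i8  sub.ALU ld.MEM  -- 2-wide
[5] i9  beq.BR  -- no-port BR/MUL
[6] i10+i11  mul.MUL and.ALU  -- 2-wide
[7] i12  ld.MEM  -- tail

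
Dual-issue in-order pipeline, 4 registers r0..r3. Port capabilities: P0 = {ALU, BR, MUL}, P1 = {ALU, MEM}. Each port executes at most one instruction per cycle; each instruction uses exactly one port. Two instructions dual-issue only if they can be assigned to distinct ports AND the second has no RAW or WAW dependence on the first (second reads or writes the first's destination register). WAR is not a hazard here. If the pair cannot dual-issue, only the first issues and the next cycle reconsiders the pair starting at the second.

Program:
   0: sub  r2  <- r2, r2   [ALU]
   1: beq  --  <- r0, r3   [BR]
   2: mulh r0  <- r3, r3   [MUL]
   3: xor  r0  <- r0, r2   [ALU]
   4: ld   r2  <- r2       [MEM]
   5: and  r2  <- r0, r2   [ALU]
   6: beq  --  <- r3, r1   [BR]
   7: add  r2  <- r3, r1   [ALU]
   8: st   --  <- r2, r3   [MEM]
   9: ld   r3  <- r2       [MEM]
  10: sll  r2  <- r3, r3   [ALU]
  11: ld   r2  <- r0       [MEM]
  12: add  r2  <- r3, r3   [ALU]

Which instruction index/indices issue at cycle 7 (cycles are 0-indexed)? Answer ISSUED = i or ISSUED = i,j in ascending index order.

  cy0 -> i0/i1 (sub/beq) 2-wide
  cy1 -> i2 (mulh) RAW+WAW r0
  cy2 -> i3/i4 (xor/ld) 2-wide
  cy3 -> i5/i6 (and/beq) 2-wide
  cy4 -> i7 (add) RAW r2
  cy5 -> i8 (st) no-port MEM/MEM
  cy6 -> i9 (ld) RAW r3
  cy7 -> i10 (sll) WAW r2
  cy8 -> i11 (ld) WAW r2
  cy9 -> i12 (add) tail

ISSUED = 10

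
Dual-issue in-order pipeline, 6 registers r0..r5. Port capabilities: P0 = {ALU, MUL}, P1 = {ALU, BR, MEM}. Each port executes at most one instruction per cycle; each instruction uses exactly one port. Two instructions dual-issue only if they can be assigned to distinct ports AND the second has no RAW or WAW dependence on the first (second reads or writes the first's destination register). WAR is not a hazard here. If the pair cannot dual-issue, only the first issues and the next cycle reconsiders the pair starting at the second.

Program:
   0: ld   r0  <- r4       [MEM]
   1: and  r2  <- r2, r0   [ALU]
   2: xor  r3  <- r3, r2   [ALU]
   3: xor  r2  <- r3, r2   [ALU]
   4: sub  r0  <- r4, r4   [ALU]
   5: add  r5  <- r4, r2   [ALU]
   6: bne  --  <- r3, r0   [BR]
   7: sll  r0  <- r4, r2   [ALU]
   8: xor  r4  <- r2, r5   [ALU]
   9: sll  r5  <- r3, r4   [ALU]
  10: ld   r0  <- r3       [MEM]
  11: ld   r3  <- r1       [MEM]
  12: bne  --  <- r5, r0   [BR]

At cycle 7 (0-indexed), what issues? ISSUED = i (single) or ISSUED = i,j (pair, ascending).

ISSUED = 11

#0 head=0: ld.MEM i0 RAW r0
#1 head=1: and.ALU i1 RAW r2
#2 head=2: xor.ALU i2 RAW r3
#3 head=3: xor.ALU;sub.ALU i3+i4 dual
#4 head=5: add.ALU;bne.BR i5+i6 dual
#5 head=7: sll.ALU;xor.ALU i7+i8 dual
#6 head=9: sll.ALU;ld.MEM i9+i10 dual
#7 head=11: ld.MEM i11 no-port MEM/BR
#8 head=12: bne.BR i12 tail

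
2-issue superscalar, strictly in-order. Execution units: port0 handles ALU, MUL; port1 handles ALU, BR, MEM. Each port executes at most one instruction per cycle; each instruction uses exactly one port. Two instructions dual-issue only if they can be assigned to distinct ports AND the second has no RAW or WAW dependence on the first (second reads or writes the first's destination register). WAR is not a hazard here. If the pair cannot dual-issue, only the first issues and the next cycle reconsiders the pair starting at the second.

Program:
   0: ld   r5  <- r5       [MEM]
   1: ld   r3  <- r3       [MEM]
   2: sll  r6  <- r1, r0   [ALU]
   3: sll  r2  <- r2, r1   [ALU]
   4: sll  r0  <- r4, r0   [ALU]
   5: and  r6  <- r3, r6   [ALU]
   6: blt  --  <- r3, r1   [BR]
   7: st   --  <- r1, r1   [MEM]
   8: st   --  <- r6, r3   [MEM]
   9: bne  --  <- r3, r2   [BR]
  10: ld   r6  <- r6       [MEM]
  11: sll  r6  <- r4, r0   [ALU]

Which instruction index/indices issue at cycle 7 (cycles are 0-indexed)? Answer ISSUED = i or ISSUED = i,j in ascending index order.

ISSUED = 10

0. ld @i0  | no-port MEM/MEM
1. ld sll @i1/i2  | dual
2. sll sll @i3/i4  | dual
3. and blt @i5/i6  | dual
4. st @i7  | no-port MEM/MEM
5. st @i8  | no-port MEM/BR
6. bne @i9  | no-port BR/MEM
7. ld @i10  | WAW r6
8. sll @i11  | tail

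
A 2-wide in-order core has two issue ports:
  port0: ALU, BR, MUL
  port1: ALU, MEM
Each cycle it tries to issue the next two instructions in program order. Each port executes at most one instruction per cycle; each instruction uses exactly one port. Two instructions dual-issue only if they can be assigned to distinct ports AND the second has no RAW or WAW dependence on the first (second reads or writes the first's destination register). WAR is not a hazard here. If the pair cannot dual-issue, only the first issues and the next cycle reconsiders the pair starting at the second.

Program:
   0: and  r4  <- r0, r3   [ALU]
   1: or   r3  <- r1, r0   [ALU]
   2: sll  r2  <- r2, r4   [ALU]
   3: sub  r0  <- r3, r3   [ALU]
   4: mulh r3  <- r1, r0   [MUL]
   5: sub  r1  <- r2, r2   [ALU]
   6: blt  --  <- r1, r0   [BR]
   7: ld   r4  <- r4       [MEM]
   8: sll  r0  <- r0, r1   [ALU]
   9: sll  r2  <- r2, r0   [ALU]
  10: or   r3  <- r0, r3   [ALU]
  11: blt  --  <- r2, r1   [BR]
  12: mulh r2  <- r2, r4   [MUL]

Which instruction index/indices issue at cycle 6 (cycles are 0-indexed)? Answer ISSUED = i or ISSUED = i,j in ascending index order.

ISSUED = 11

#0 head=0: and.ALU/or.ALU i0+i1 2-wide
#1 head=2: sll.ALU/sub.ALU i2+i3 2-wide
#2 head=4: mulh.MUL/sub.ALU i4+i5 2-wide
#3 head=6: blt.BR/ld.MEM i6+i7 2-wide
#4 head=8: sll.ALU i8 RAW r0
#5 head=9: sll.ALU/or.ALU i9+i10 2-wide
#6 head=11: blt.BR i11 no-port BR/MUL
#7 head=12: mulh.MUL i12 tail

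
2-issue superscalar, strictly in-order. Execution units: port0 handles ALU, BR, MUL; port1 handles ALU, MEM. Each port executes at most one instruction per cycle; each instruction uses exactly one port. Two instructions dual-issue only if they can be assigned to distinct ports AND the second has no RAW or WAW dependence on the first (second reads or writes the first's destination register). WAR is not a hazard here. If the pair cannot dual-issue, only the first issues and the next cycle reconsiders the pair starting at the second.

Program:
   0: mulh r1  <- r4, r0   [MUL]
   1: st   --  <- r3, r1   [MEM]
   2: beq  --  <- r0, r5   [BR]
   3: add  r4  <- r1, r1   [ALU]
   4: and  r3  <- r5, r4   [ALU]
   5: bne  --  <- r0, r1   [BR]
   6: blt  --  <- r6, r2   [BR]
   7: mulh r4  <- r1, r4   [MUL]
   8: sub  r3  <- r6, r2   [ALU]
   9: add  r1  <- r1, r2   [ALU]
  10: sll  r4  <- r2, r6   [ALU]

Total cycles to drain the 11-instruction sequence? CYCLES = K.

CYCLES = 7

c0: i0 mulh  RAW r1
c1: i1+i2 st;beq  dual
c2: i3 add  RAW r4
c3: i4+i5 and;bne  dual
c4: i6 blt  no-port BR/MUL
c5: i7+i8 mulh;sub  dual
c6: i9+i10 add;sll  dual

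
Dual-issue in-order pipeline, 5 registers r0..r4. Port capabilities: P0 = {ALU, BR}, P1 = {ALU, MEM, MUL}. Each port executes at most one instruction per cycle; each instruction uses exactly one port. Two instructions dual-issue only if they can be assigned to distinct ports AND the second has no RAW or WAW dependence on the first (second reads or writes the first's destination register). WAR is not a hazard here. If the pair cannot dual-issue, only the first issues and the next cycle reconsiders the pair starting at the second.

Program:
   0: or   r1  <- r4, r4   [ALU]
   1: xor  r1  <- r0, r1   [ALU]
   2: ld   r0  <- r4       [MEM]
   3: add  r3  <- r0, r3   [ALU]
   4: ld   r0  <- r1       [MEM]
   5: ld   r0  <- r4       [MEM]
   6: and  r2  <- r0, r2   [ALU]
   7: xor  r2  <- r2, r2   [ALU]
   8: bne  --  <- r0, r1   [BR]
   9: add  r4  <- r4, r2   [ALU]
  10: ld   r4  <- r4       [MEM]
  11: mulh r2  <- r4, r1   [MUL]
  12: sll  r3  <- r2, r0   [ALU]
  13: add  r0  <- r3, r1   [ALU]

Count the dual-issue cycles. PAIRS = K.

t=0 i0:or.ALU ; RAW+WAW r1
t=1 i1+i2:xor.ALU/ld.MEM ; 2-wide
t=2 i3+i4:add.ALU/ld.MEM ; 2-wide
t=3 i5:ld.MEM ; RAW r0
t=4 i6:and.ALU ; RAW+WAW r2
t=5 i7+i8:xor.ALU/bne.BR ; 2-wide
t=6 i9:add.ALU ; RAW+WAW r4
t=7 i10:ld.MEM ; no-port MEM/MUL
t=8 i11:mulh.MUL ; RAW r2
t=9 i12:sll.ALU ; RAW r3
t=10 i13:add.ALU ; tail

PAIRS = 3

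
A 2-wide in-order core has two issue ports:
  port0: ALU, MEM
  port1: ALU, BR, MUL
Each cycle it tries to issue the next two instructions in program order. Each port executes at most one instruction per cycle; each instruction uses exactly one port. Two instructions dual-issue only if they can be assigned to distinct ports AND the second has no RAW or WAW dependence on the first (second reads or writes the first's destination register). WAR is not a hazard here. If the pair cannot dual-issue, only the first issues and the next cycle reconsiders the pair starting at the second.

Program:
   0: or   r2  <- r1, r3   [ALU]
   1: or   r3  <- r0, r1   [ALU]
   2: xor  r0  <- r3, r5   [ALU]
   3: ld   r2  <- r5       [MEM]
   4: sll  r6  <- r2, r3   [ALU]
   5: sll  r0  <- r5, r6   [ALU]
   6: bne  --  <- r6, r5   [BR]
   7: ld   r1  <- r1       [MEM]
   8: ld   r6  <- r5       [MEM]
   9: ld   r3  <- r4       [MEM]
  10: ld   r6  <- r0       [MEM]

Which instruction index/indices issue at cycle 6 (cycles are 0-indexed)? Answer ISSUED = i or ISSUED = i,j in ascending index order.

ISSUED = 9

  cy0 -> i0&i1 (or+or) 2-wide
  cy1 -> i2&i3 (xor+ld) 2-wide
  cy2 -> i4 (sll) RAW r6
  cy3 -> i5&i6 (sll+bne) 2-wide
  cy4 -> i7 (ld) no-port MEM/MEM
  cy5 -> i8 (ld) no-port MEM/MEM
  cy6 -> i9 (ld) no-port MEM/MEM
  cy7 -> i10 (ld) tail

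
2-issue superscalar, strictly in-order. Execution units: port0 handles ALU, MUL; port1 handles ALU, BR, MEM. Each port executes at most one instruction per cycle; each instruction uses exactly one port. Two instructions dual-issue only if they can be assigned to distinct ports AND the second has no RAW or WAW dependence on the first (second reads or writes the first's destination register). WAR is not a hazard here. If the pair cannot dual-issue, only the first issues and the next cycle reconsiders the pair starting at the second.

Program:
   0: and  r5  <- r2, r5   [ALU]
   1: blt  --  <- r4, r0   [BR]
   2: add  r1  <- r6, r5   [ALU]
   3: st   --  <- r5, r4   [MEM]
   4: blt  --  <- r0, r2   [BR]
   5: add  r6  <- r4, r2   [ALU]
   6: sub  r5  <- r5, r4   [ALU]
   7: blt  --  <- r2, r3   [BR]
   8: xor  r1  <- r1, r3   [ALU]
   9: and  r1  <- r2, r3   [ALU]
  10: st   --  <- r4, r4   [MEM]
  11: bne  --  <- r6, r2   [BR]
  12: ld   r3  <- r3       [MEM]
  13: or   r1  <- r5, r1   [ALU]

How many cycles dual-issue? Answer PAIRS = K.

PAIRS = 6

[0] i0&i1  and/blt  -- 2-wide
[1] i2&i3  add/st  -- 2-wide
[2] i4&i5  blt/add  -- 2-wide
[3] i6&i7  sub/blt  -- 2-wide
[4] i8  xor  -- WAW r1
[5] i9&i10  and/st  -- 2-wide
[6] i11  bne  -- no-port BR/MEM
[7] i12&i13  ld/or  -- 2-wide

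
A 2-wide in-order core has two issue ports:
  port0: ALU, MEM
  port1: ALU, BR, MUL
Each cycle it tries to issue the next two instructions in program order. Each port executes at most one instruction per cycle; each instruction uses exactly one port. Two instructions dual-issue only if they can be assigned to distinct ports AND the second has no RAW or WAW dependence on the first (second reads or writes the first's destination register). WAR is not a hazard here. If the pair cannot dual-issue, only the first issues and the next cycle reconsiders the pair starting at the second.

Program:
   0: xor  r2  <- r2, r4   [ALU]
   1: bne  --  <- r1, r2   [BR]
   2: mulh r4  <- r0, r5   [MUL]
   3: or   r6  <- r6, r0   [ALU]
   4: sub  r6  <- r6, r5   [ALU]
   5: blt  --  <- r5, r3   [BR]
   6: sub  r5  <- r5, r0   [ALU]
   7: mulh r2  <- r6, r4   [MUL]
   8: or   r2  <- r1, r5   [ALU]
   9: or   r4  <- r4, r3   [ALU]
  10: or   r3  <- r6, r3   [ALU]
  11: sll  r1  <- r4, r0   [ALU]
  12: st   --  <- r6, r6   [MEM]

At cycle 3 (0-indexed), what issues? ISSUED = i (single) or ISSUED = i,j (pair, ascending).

ISSUED = 4,5

t=0 i0:xor.ALU ; RAW r2
t=1 i1:bne.BR ; no-port BR/MUL
t=2 i2+i3:mulh.MUL or.ALU ; 2-wide
t=3 i4+i5:sub.ALU blt.BR ; 2-wide
t=4 i6+i7:sub.ALU mulh.MUL ; 2-wide
t=5 i8+i9:or.ALU or.ALU ; 2-wide
t=6 i10+i11:or.ALU sll.ALU ; 2-wide
t=7 i12:st.MEM ; tail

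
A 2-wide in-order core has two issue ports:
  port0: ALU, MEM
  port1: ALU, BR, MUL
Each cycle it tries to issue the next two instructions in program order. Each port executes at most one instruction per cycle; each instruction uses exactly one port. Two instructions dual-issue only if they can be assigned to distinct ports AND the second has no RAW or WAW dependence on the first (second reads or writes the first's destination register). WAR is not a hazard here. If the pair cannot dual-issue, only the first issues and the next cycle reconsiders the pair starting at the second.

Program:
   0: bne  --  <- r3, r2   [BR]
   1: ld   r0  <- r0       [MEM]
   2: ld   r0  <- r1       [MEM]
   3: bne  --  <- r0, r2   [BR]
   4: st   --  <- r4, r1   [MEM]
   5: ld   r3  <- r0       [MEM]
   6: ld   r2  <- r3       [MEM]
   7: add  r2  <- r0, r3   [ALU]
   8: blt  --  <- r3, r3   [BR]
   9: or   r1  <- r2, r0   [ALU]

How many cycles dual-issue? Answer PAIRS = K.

PAIRS = 3

t=0 i0,i1:bne ld ; dual
t=1 i2:ld ; RAW r0
t=2 i3,i4:bne st ; dual
t=3 i5:ld ; no-port MEM/MEM
t=4 i6:ld ; WAW r2
t=5 i7,i8:add blt ; dual
t=6 i9:or ; tail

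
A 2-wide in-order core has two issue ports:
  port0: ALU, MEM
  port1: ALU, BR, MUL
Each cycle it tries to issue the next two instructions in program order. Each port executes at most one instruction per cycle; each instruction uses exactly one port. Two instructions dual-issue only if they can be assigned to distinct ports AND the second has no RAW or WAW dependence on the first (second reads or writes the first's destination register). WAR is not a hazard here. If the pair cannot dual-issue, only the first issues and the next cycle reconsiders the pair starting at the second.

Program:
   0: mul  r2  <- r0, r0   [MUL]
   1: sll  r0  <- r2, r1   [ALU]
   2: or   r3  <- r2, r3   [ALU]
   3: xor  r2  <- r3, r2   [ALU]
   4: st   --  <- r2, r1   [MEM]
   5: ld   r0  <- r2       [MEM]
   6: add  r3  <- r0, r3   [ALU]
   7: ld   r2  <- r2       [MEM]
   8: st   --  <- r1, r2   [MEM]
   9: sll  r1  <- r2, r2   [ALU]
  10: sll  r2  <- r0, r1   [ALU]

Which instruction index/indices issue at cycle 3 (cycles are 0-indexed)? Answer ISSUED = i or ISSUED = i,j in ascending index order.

[0] i0  mul.MUL  -- RAW r2
[1] i1+i2  sll.ALU;or.ALU  -- 2-wide
[2] i3  xor.ALU  -- RAW r2
[3] i4  st.MEM  -- no-port MEM/MEM
[4] i5  ld.MEM  -- RAW r0
[5] i6+i7  add.ALU;ld.MEM  -- 2-wide
[6] i8+i9  st.MEM;sll.ALU  -- 2-wide
[7] i10  sll.ALU  -- tail

ISSUED = 4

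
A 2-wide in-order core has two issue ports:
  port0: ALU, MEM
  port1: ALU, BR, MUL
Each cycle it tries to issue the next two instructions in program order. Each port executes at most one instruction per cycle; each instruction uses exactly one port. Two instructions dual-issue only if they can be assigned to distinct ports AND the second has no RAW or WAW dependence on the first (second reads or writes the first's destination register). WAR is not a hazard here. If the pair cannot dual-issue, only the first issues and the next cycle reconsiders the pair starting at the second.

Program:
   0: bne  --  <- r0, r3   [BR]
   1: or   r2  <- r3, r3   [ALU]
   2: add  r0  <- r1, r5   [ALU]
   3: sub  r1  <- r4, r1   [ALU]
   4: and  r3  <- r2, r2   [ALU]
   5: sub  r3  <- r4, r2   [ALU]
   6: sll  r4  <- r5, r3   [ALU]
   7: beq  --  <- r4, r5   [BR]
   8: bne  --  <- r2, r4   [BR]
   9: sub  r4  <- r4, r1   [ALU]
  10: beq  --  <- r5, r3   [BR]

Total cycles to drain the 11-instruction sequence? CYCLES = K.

0. bne.BR+or.ALU @i0,i1  | dual
1. add.ALU+sub.ALU @i2,i3  | dual
2. and.ALU @i4  | WAW r3
3. sub.ALU @i5  | RAW r3
4. sll.ALU @i6  | RAW r4
5. beq.BR @i7  | no-port BR/BR
6. bne.BR+sub.ALU @i8,i9  | dual
7. beq.BR @i10  | tail

CYCLES = 8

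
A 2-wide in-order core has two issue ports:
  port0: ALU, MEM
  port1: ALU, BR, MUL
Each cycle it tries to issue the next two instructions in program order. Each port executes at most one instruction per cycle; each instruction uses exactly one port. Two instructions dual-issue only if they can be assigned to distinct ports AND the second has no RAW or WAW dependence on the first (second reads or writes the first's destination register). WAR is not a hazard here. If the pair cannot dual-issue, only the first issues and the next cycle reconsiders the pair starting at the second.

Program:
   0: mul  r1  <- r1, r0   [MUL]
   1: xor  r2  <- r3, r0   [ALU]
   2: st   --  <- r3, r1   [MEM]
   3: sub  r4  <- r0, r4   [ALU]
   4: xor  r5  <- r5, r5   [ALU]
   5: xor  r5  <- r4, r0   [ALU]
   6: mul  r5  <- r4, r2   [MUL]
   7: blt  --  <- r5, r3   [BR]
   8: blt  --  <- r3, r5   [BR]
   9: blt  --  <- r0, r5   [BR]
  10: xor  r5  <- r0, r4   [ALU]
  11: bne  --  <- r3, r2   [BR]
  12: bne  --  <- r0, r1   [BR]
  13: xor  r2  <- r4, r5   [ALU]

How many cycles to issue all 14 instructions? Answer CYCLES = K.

CYCLES = 10

c0: i0,i1 mul.MUL/xor.ALU  dual
c1: i2,i3 st.MEM/sub.ALU  dual
c2: i4 xor.ALU  WAW r5
c3: i5 xor.ALU  WAW r5
c4: i6 mul.MUL  no-port MUL/BR
c5: i7 blt.BR  no-port BR/BR
c6: i8 blt.BR  no-port BR/BR
c7: i9,i10 blt.BR/xor.ALU  dual
c8: i11 bne.BR  no-port BR/BR
c9: i12,i13 bne.BR/xor.ALU  dual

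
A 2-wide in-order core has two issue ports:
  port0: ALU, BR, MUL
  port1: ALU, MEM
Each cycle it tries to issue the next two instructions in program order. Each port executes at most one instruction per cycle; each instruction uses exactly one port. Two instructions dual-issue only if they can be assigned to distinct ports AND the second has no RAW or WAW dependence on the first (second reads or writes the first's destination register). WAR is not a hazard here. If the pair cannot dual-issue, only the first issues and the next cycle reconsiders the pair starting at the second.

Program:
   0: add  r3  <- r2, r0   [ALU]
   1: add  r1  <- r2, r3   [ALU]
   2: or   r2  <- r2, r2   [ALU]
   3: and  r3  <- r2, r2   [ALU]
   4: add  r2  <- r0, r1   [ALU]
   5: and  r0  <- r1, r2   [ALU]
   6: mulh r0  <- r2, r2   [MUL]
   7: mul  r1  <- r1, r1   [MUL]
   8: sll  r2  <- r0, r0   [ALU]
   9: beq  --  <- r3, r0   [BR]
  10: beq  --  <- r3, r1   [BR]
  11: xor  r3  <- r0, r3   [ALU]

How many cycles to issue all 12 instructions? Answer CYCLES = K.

CYCLES = 8

c0: i0 add  RAW r3
c1: i1+i2 add/or  dual
c2: i3+i4 and/add  dual
c3: i5 and  WAW r0
c4: i6 mulh  no-port MUL/MUL
c5: i7+i8 mul/sll  dual
c6: i9 beq  no-port BR/BR
c7: i10+i11 beq/xor  dual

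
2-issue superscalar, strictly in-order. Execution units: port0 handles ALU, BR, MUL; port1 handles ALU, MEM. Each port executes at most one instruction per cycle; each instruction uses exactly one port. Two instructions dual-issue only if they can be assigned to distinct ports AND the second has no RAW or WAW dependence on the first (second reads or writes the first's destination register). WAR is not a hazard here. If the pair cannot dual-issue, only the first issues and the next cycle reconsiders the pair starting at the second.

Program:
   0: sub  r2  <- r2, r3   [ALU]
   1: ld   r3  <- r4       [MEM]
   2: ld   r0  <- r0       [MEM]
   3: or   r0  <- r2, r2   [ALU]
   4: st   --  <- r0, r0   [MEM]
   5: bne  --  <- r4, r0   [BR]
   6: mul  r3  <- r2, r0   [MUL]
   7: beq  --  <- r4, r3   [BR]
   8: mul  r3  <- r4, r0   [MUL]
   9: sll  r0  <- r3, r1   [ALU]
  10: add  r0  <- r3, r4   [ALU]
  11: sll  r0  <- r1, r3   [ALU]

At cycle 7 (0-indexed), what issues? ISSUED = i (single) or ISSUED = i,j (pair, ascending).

ISSUED = 9

#0 head=0: sub;ld i0+i1 dual
#1 head=2: ld i2 WAW r0
#2 head=3: or i3 RAW r0
#3 head=4: st;bne i4+i5 dual
#4 head=6: mul i6 no-port MUL/BR
#5 head=7: beq i7 no-port BR/MUL
#6 head=8: mul i8 RAW r3
#7 head=9: sll i9 WAW r0
#8 head=10: add i10 WAW r0
#9 head=11: sll i11 tail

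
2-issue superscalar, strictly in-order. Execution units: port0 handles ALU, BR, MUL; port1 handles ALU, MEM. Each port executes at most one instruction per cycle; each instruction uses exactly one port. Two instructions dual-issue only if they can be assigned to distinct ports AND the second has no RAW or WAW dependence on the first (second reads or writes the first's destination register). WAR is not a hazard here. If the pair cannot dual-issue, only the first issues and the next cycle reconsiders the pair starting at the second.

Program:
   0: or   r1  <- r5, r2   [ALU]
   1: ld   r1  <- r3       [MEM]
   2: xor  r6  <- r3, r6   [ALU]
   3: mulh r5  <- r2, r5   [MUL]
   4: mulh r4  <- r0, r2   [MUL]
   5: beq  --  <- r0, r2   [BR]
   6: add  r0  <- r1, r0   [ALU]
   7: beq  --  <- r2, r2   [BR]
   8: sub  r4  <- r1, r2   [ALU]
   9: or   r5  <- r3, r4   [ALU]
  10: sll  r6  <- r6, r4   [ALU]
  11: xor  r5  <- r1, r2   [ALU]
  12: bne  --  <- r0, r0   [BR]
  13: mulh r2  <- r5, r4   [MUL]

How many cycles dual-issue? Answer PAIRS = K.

PAIRS = 5

0. or.ALU @i0  | WAW r1
1. ld.MEM xor.ALU @i1+i2  | pair
2. mulh.MUL @i3  | no-port MUL/MUL
3. mulh.MUL @i4  | no-port MUL/BR
4. beq.BR add.ALU @i5+i6  | pair
5. beq.BR sub.ALU @i7+i8  | pair
6. or.ALU sll.ALU @i9+i10  | pair
7. xor.ALU bne.BR @i11+i12  | pair
8. mulh.MUL @i13  | tail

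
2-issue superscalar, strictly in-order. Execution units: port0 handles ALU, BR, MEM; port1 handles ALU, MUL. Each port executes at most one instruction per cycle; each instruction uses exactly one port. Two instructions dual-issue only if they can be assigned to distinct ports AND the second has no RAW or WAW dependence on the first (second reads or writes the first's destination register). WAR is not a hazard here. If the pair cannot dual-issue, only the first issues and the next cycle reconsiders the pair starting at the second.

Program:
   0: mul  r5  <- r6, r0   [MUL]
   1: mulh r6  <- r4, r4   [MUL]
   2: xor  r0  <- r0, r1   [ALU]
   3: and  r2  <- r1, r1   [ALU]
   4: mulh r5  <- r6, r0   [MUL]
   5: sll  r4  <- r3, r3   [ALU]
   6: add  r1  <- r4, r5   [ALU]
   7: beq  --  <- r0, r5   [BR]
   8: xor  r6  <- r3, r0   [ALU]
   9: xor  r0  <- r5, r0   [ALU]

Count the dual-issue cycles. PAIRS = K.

c0: i0 mul  no-port MUL/MUL
c1: i1/i2 mulh/xor  2-wide
c2: i3/i4 and/mulh  2-wide
c3: i5 sll  RAW r4
c4: i6/i7 add/beq  2-wide
c5: i8/i9 xor/xor  2-wide

PAIRS = 4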